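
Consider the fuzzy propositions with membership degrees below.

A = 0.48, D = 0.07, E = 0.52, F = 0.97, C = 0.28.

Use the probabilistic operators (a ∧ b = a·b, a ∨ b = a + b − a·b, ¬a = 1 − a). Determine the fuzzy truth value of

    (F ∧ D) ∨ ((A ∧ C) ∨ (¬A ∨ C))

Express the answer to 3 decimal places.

0.721

F ∧ D = a·b on (0.9700, 0.0700) = 0.0679
A ∧ C = a·b on (0.4800, 0.2800) = 0.1344
¬A = 1 − 0.4800 = 0.5200
¬A ∨ C = a + b − a·b on (0.5200, 0.2800) = 0.6544
(A ∧ C) ∨ (¬A ∨ C) = a + b − a·b on (0.1344, 0.6544) = 0.7008
(F ∧ D) ∨ ((A ∧ C) ∨ (¬A ∨ C)) = a + b − a·b on (0.0679, 0.7008) = 0.7212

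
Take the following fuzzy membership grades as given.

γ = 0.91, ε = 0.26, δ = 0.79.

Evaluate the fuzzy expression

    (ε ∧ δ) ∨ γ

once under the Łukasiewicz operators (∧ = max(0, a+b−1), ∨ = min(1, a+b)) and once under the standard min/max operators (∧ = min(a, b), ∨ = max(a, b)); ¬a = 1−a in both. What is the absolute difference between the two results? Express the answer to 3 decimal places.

Under Łukasiewicz:
  ε ∧ δ = max(0, a+b−1) on (0.26, 0.79) = 0.05
  (ε ∧ δ) ∨ γ = min(1, a+b) on (0.05, 0.91) = 0.96
  → value = 0.9600
Under standard min/max:
  ε ∧ δ = min(a, b) on (0.26, 0.79) = 0.26
  (ε ∧ δ) ∨ γ = max(a, b) on (0.26, 0.91) = 0.91
  → value = 0.9100
|0.9600 − 0.9100| = 0.050

0.050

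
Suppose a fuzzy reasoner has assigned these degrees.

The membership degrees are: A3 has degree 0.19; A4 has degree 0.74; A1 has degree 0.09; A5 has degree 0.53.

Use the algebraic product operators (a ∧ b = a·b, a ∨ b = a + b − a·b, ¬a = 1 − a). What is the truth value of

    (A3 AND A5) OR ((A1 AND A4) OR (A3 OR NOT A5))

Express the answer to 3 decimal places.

A3 AND A5 = a·b on (0.1900, 0.5300) = 0.1007
A1 AND A4 = a·b on (0.0900, 0.7400) = 0.0666
NOT A5 = 1 − 0.5300 = 0.4700
A3 OR NOT A5 = a + b − a·b on (0.1900, 0.4700) = 0.5707
(A1 AND A4) OR (A3 OR NOT A5) = a + b − a·b on (0.0666, 0.5707) = 0.5993
(A3 AND A5) OR ((A1 AND A4) OR (A3 OR NOT A5)) = a + b − a·b on (0.1007, 0.5993) = 0.6396

0.640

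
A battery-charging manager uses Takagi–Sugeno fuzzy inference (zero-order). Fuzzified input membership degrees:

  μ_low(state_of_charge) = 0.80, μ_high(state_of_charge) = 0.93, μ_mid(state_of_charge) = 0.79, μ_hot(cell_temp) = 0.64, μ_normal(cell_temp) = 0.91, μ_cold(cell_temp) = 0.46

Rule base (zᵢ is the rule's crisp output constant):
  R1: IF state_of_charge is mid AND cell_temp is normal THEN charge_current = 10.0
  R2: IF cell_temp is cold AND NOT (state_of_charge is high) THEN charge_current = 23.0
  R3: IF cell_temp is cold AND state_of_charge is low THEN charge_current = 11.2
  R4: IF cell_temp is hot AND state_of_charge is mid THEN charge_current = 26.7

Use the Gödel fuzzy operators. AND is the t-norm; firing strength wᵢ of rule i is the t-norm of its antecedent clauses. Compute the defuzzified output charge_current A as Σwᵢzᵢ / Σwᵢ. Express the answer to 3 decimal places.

16.199

R1 (z=10.0): mid=0.79, normal=0.91; AND[min(a, b)] → w = 0.79
R2 (z=23.0): cold=0.46, ¬high=1−0.93=0.07; AND[min(a, b)] → w = 0.07
R3 (z=11.2): cold=0.46, low=0.80; AND[min(a, b)] → w = 0.46
R4 (z=26.7): hot=0.64, mid=0.79; AND[min(a, b)] → w = 0.64
Weighted average = (0.79·10.0 + 0.07·23.0 + 0.46·11.2 + 0.64·26.7) / (0.79 + 0.07 + 0.46 + 0.64)
  = 31.7500 / 1.9600 = 16.199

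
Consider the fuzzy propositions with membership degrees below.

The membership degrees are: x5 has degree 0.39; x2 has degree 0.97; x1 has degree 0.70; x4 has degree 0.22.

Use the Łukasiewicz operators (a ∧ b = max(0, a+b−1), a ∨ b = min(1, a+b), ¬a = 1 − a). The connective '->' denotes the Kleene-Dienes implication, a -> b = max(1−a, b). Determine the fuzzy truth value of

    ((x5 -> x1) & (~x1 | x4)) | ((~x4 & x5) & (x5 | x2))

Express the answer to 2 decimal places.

x5 -> x1  [Kleene-Dienes: max(1−a, b)] with a=0.39, b=0.70 → 0.70
~x1 = 1 − 0.70 = 0.30
~x1 | x4 = min(1, a+b) on (0.30, 0.22) = 0.52
(x5 -> x1) & (~x1 | x4) = max(0, a+b−1) on (0.70, 0.52) = 0.22
~x4 = 1 − 0.22 = 0.78
~x4 & x5 = max(0, a+b−1) on (0.78, 0.39) = 0.17
x5 | x2 = min(1, a+b) on (0.39, 0.97) = 1.00
(~x4 & x5) & (x5 | x2) = max(0, a+b−1) on (0.17, 1.00) = 0.17
((x5 -> x1) & (~x1 | x4)) | ((~x4 & x5) & (x5 | x2)) = min(1, a+b) on (0.22, 0.17) = 0.39

0.39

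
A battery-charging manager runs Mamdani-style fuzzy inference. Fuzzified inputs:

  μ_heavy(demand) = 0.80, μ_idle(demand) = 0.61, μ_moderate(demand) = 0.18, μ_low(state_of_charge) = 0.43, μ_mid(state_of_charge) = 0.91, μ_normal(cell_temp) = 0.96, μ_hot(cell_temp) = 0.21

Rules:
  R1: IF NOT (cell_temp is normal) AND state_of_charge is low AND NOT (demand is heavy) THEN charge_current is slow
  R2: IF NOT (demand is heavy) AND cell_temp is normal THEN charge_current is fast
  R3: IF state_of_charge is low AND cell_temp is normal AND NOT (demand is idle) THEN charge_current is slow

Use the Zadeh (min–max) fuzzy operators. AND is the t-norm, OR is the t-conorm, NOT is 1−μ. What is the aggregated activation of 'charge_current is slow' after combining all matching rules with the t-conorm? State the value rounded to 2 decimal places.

0.39

R1: ¬normal=1−0.96=0.04, low=0.43, ¬heavy=1−0.80=0.20; AND[min(a, b)] → w = 0.04
R2: ¬heavy=1−0.80=0.20, normal=0.96; AND[min(a, b)] → w = 0.20
R3: low=0.43, normal=0.96, ¬idle=1−0.61=0.39; AND[min(a, b)] → w = 0.39
Rules with consequent 'slow': {R1, R3} → strengths 0.04, 0.39
Aggregate via t-conorm [max(a, b)]: 0.39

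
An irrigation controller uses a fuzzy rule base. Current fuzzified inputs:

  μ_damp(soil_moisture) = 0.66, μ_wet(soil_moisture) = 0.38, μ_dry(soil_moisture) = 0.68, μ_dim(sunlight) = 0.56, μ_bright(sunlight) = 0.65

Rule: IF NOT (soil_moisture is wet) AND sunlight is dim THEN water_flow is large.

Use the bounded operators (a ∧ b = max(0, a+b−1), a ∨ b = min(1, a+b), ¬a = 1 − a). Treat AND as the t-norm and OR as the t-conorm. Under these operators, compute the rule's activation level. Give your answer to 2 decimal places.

0.18

firing strength: ¬wet=1−0.38=0.62, dim=0.56; AND[max(0, a+b−1)] → w = 0.18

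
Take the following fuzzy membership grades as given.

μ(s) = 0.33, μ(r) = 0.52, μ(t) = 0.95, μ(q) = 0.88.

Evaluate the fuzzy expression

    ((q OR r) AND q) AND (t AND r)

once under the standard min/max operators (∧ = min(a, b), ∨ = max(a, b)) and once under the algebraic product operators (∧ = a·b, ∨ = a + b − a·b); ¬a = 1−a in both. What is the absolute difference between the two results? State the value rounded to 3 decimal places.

Under standard min/max:
  q OR r = max(a, b) on (0.88, 0.52) = 0.88
  (q OR r) AND q = min(a, b) on (0.88, 0.88) = 0.88
  t AND r = min(a, b) on (0.95, 0.52) = 0.52
  ((q OR r) AND q) AND (t AND r) = min(a, b) on (0.88, 0.52) = 0.52
  → value = 0.5200
Under algebraic product:
  q OR r = a + b − a·b on (0.8800, 0.5200) = 0.9424
  (q OR r) AND q = a·b on (0.9424, 0.8800) = 0.8293
  t AND r = a·b on (0.9500, 0.5200) = 0.4940
  ((q OR r) AND q) AND (t AND r) = a·b on (0.8293, 0.4940) = 0.4097
  → value = 0.4097
|0.5200 − 0.4097| = 0.110

0.110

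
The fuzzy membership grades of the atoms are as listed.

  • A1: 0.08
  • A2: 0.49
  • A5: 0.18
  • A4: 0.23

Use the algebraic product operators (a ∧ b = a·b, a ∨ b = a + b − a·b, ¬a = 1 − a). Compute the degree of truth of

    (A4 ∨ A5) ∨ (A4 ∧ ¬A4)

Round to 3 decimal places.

0.480

A4 ∨ A5 = a + b − a·b on (0.2300, 0.1800) = 0.3686
¬A4 = 1 − 0.2300 = 0.7700
A4 ∧ ¬A4 = a·b on (0.2300, 0.7700) = 0.1771
(A4 ∨ A5) ∨ (A4 ∧ ¬A4) = a + b − a·b on (0.3686, 0.1771) = 0.4804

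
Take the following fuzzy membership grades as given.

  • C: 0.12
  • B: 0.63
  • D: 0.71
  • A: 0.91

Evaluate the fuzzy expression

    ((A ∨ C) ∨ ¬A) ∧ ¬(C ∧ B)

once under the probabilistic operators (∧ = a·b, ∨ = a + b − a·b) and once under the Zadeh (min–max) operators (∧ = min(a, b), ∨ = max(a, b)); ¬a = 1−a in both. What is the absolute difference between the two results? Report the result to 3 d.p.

0.022

Under probabilistic:
  A ∨ C = a + b − a·b on (0.9100, 0.1200) = 0.9208
  ¬A = 1 − 0.9100 = 0.0900
  (A ∨ C) ∨ ¬A = a + b − a·b on (0.9208, 0.0900) = 0.9279
  C ∧ B = a·b on (0.1200, 0.6300) = 0.0756
  ¬(C ∧ B) = 1 − 0.0756 = 0.9244
  ((A ∨ C) ∨ ¬A) ∧ ¬(C ∧ B) = a·b on (0.9279, 0.9244) = 0.8578
  → value = 0.8578
Under Zadeh (min–max):
  A ∨ C = max(a, b) on (0.91, 0.12) = 0.91
  ¬A = 1 − 0.91 = 0.09
  (A ∨ C) ∨ ¬A = max(a, b) on (0.91, 0.09) = 0.91
  C ∧ B = min(a, b) on (0.12, 0.63) = 0.12
  ¬(C ∧ B) = 1 − 0.12 = 0.88
  ((A ∨ C) ∨ ¬A) ∧ ¬(C ∧ B) = min(a, b) on (0.91, 0.88) = 0.88
  → value = 0.8800
|0.8578 − 0.8800| = 0.022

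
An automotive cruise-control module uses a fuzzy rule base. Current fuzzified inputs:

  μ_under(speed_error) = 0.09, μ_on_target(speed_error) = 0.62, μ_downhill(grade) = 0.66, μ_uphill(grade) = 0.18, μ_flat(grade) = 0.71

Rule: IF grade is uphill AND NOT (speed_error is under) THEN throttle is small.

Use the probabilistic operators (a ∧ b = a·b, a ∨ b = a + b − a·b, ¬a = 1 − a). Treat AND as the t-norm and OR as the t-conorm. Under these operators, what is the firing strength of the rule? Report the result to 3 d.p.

firing strength: uphill=0.18, ¬under=1−0.09=0.91; AND[a·b] → w = 0.1638

0.164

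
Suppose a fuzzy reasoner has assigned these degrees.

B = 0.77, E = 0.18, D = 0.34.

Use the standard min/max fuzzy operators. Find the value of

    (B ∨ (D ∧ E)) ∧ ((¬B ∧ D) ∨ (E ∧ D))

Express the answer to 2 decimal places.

D ∧ E = min(a, b) on (0.34, 0.18) = 0.18
B ∨ (D ∧ E) = max(a, b) on (0.77, 0.18) = 0.77
¬B = 1 − 0.77 = 0.23
¬B ∧ D = min(a, b) on (0.23, 0.34) = 0.23
E ∧ D = min(a, b) on (0.18, 0.34) = 0.18
(¬B ∧ D) ∨ (E ∧ D) = max(a, b) on (0.23, 0.18) = 0.23
(B ∨ (D ∧ E)) ∧ ((¬B ∧ D) ∨ (E ∧ D)) = min(a, b) on (0.77, 0.23) = 0.23

0.23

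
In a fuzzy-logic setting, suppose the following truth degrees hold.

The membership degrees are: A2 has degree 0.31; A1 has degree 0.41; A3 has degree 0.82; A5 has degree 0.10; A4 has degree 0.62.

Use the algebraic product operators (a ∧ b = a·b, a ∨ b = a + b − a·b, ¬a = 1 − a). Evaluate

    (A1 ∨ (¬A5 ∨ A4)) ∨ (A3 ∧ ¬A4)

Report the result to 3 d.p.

0.985

¬A5 = 1 − 0.1000 = 0.9000
¬A5 ∨ A4 = a + b − a·b on (0.9000, 0.6200) = 0.9620
A1 ∨ (¬A5 ∨ A4) = a + b − a·b on (0.4100, 0.9620) = 0.9776
¬A4 = 1 − 0.6200 = 0.3800
A3 ∧ ¬A4 = a·b on (0.8200, 0.3800) = 0.3116
(A1 ∨ (¬A5 ∨ A4)) ∨ (A3 ∧ ¬A4) = a + b − a·b on (0.9776, 0.3116) = 0.9846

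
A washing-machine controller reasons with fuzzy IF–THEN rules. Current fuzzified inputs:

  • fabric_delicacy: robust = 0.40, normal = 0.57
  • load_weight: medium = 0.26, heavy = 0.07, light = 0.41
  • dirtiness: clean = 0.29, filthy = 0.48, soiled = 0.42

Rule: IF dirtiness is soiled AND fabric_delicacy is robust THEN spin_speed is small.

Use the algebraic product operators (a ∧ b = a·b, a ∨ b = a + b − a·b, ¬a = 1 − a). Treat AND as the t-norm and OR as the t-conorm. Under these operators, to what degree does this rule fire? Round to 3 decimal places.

0.168

firing strength: soiled=0.42, robust=0.40; AND[a·b] → w = 0.1680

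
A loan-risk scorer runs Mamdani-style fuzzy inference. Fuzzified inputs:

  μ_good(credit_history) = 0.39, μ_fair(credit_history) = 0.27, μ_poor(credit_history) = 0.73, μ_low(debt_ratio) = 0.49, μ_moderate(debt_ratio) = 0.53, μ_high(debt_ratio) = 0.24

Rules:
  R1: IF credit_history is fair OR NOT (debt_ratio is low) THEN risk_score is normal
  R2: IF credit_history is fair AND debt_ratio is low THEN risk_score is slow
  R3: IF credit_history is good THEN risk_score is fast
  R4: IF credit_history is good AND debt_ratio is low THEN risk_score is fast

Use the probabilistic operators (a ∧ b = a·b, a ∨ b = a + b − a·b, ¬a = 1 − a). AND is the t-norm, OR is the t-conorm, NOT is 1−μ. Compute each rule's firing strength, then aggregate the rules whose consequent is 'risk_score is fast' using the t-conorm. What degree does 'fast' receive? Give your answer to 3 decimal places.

0.507

R1: fair=0.27, ¬low=1−0.49=0.51; OR[a + b − a·b] → w = 0.6423
R2: fair=0.27, low=0.49; AND[a·b] → w = 0.1323
R3: good=0.39 → w = 0.3900
R4: good=0.39, low=0.49; AND[a·b] → w = 0.1911
Rules with consequent 'fast': {R3, R4} → strengths 0.3900, 0.1911
Aggregate via t-conorm [a + b − a·b]: 0.5066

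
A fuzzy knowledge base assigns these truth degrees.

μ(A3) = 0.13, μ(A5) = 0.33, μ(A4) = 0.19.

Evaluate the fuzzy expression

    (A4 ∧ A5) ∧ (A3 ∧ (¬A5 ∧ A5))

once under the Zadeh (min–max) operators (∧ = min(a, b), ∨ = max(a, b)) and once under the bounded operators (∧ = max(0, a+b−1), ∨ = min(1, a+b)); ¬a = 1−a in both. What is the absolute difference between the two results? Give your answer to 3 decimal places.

Under Zadeh (min–max):
  A4 ∧ A5 = min(a, b) on (0.19, 0.33) = 0.19
  ¬A5 = 1 − 0.33 = 0.67
  ¬A5 ∧ A5 = min(a, b) on (0.67, 0.33) = 0.33
  A3 ∧ (¬A5 ∧ A5) = min(a, b) on (0.13, 0.33) = 0.13
  (A4 ∧ A5) ∧ (A3 ∧ (¬A5 ∧ A5)) = min(a, b) on (0.19, 0.13) = 0.13
  → value = 0.1300
Under bounded:
  A4 ∧ A5 = max(0, a+b−1) on (0.19, 0.33) = 0.00
  ¬A5 = 1 − 0.33 = 0.67
  ¬A5 ∧ A5 = max(0, a+b−1) on (0.67, 0.33) = 0.00
  A3 ∧ (¬A5 ∧ A5) = max(0, a+b−1) on (0.13, 0.00) = 0.00
  (A4 ∧ A5) ∧ (A3 ∧ (¬A5 ∧ A5)) = max(0, a+b−1) on (0.00, 0.00) = 0.00
  → value = 0.0000
|0.1300 − 0.0000| = 0.130

0.130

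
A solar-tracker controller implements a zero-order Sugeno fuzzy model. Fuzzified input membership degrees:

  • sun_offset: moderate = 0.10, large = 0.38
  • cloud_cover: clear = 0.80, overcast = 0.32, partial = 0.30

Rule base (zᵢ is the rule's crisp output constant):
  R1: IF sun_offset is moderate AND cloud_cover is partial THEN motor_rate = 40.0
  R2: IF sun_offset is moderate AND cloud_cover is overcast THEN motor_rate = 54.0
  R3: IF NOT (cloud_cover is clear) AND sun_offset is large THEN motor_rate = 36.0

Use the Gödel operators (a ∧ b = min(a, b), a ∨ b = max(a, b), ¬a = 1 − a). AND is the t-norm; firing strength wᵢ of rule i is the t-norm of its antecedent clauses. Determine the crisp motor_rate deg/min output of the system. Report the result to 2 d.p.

R1 (z=40.0): moderate=0.10, partial=0.30; AND[min(a, b)] → w = 0.10
R2 (z=54.0): moderate=0.10, overcast=0.32; AND[min(a, b)] → w = 0.10
R3 (z=36.0): ¬clear=1−0.80=0.20, large=0.38; AND[min(a, b)] → w = 0.20
Weighted average = (0.10·40.0 + 0.10·54.0 + 0.20·36.0) / (0.10 + 0.10 + 0.20)
  = 16.6000 / 0.4000 = 41.50

41.50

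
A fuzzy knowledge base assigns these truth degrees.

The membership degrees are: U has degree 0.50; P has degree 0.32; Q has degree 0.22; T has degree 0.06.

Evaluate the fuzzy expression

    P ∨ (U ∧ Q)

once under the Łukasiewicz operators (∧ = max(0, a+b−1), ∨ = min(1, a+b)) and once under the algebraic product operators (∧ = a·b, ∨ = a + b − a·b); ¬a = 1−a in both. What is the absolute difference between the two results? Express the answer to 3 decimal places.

0.075

Under Łukasiewicz:
  U ∧ Q = max(0, a+b−1) on (0.50, 0.22) = 0.00
  P ∨ (U ∧ Q) = min(1, a+b) on (0.32, 0.00) = 0.32
  → value = 0.3200
Under algebraic product:
  U ∧ Q = a·b on (0.5000, 0.2200) = 0.1100
  P ∨ (U ∧ Q) = a + b − a·b on (0.3200, 0.1100) = 0.3948
  → value = 0.3948
|0.3200 − 0.3948| = 0.075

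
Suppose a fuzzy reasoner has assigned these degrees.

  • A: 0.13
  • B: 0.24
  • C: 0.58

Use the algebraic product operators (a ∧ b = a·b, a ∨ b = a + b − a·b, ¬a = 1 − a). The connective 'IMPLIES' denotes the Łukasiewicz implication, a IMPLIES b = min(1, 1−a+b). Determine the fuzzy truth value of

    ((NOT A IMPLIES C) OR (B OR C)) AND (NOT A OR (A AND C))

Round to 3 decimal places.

0.798

NOT A = 1 − 0.1300 = 0.8700
NOT A IMPLIES C  [Łukasiewicz: min(1, 1−a+b)] with a=0.8700, b=0.5800 → 0.7100
B OR C = a + b − a·b on (0.2400, 0.5800) = 0.6808
(NOT A IMPLIES C) OR (B OR C) = a + b − a·b on (0.7100, 0.6808) = 0.9074
NOT A = 1 − 0.1300 = 0.8700
A AND C = a·b on (0.1300, 0.5800) = 0.0754
NOT A OR (A AND C) = a + b − a·b on (0.8700, 0.0754) = 0.8798
((NOT A IMPLIES C) OR (B OR C)) AND (NOT A OR (A AND C)) = a·b on (0.9074, 0.8798) = 0.7984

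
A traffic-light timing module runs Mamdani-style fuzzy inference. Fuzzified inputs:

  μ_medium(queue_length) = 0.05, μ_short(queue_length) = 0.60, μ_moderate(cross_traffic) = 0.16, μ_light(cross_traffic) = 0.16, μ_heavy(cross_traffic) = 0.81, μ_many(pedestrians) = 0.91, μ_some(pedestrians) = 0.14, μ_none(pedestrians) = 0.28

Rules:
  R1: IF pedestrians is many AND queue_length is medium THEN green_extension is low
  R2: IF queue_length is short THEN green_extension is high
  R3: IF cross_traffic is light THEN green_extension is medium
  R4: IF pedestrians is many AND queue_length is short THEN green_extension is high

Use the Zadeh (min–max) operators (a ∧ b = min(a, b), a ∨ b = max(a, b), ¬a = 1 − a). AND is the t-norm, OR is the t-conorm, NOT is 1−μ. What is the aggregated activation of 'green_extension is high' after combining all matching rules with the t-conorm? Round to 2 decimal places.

0.60

R1: many=0.91, medium=0.05; AND[min(a, b)] → w = 0.05
R2: short=0.60 → w = 0.60
R3: light=0.16 → w = 0.16
R4: many=0.91, short=0.60; AND[min(a, b)] → w = 0.60
Rules with consequent 'high': {R2, R4} → strengths 0.60, 0.60
Aggregate via t-conorm [max(a, b)]: 0.60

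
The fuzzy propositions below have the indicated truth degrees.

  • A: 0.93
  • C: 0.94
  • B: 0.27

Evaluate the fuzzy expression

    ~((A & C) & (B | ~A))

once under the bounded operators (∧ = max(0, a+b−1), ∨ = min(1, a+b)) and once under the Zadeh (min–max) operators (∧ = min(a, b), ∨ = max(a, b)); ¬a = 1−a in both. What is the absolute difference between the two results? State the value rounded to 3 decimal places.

0.060

Under bounded:
  A & C = max(0, a+b−1) on (0.93, 0.94) = 0.87
  ~A = 1 − 0.93 = 0.07
  B | ~A = min(1, a+b) on (0.27, 0.07) = 0.34
  (A & C) & (B | ~A) = max(0, a+b−1) on (0.87, 0.34) = 0.21
  ~((A & C) & (B | ~A)) = 1 − 0.21 = 0.79
  → value = 0.7900
Under Zadeh (min–max):
  A & C = min(a, b) on (0.93, 0.94) = 0.93
  ~A = 1 − 0.93 = 0.07
  B | ~A = max(a, b) on (0.27, 0.07) = 0.27
  (A & C) & (B | ~A) = min(a, b) on (0.93, 0.27) = 0.27
  ~((A & C) & (B | ~A)) = 1 − 0.27 = 0.73
  → value = 0.7300
|0.7900 − 0.7300| = 0.060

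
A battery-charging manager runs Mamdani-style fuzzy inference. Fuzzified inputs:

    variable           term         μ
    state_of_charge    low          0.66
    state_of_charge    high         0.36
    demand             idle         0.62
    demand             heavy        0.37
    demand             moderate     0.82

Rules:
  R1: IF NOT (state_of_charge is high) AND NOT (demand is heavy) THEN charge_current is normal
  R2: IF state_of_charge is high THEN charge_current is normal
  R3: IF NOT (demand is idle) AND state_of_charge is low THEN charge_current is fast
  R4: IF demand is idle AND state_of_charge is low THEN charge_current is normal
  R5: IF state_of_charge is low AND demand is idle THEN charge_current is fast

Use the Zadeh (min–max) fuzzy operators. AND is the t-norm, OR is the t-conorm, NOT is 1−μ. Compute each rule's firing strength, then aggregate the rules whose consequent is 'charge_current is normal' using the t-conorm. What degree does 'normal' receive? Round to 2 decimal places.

R1: ¬high=1−0.36=0.64, ¬heavy=1−0.37=0.63; AND[min(a, b)] → w = 0.63
R2: high=0.36 → w = 0.36
R3: ¬idle=1−0.62=0.38, low=0.66; AND[min(a, b)] → w = 0.38
R4: idle=0.62, low=0.66; AND[min(a, b)] → w = 0.62
R5: low=0.66, idle=0.62; AND[min(a, b)] → w = 0.62
Rules with consequent 'normal': {R1, R2, R4} → strengths 0.63, 0.36, 0.62
Aggregate via t-conorm [max(a, b)]: 0.63

0.63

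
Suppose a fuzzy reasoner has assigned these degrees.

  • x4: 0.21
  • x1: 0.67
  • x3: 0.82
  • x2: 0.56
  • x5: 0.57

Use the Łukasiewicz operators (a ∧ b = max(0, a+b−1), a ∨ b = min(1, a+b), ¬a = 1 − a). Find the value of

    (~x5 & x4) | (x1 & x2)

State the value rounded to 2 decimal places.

0.23

~x5 = 1 − 0.57 = 0.43
~x5 & x4 = max(0, a+b−1) on (0.43, 0.21) = 0.00
x1 & x2 = max(0, a+b−1) on (0.67, 0.56) = 0.23
(~x5 & x4) | (x1 & x2) = min(1, a+b) on (0.00, 0.23) = 0.23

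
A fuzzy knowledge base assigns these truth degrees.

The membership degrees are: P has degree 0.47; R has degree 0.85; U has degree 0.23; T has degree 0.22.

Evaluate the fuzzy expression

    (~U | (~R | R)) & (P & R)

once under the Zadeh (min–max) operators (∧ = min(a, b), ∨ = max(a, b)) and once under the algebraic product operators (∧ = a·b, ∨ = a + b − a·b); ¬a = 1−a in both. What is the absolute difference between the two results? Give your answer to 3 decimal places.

0.082

Under Zadeh (min–max):
  ~U = 1 − 0.23 = 0.77
  ~R = 1 − 0.85 = 0.15
  ~R | R = max(a, b) on (0.15, 0.85) = 0.85
  ~U | (~R | R) = max(a, b) on (0.77, 0.85) = 0.85
  P & R = min(a, b) on (0.47, 0.85) = 0.47
  (~U | (~R | R)) & (P & R) = min(a, b) on (0.85, 0.47) = 0.47
  → value = 0.4700
Under algebraic product:
  ~U = 1 − 0.2300 = 0.7700
  ~R = 1 − 0.8500 = 0.1500
  ~R | R = a + b − a·b on (0.1500, 0.8500) = 0.8725
  ~U | (~R | R) = a + b − a·b on (0.7700, 0.8725) = 0.9707
  P & R = a·b on (0.4700, 0.8500) = 0.3995
  (~U | (~R | R)) & (P & R) = a·b on (0.9707, 0.3995) = 0.3878
  → value = 0.3878
|0.4700 − 0.3878| = 0.082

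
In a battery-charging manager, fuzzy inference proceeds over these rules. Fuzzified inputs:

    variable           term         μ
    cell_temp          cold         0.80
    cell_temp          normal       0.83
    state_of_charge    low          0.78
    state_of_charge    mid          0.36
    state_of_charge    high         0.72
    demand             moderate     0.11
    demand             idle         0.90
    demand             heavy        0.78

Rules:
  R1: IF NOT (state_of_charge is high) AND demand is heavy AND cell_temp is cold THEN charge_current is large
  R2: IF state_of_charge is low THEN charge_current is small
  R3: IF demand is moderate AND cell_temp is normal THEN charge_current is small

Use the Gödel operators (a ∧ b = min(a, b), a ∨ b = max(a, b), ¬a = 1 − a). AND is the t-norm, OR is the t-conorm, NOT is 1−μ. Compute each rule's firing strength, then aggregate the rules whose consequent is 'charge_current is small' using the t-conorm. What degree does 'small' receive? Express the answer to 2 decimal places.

0.78

R1: ¬high=1−0.72=0.28, heavy=0.78, cold=0.80; AND[min(a, b)] → w = 0.28
R2: low=0.78 → w = 0.78
R3: moderate=0.11, normal=0.83; AND[min(a, b)] → w = 0.11
Rules with consequent 'small': {R2, R3} → strengths 0.78, 0.11
Aggregate via t-conorm [max(a, b)]: 0.78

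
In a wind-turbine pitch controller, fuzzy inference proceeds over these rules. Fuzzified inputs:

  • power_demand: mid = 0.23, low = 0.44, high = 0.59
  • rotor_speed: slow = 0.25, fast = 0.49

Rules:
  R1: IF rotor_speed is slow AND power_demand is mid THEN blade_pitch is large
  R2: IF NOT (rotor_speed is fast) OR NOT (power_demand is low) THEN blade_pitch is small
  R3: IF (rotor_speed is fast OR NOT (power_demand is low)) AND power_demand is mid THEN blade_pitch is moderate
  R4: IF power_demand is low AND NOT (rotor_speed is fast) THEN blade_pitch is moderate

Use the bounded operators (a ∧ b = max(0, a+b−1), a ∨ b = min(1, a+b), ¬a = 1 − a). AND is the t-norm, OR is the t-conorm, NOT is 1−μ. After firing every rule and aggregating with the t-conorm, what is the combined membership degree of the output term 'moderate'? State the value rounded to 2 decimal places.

R1: slow=0.25, mid=0.23; AND[max(0, a+b−1)] → w = 0.00
R2: ¬fast=1−0.49=0.51, ¬low=1−0.44=0.56; OR[min(1, a+b)] → w = 1.00
R3: (fast=0.49 OR ¬low=1−0.44=0.56) = 1.00; AND[max(0, a+b−1)] with mid=0.23 → w = 0.23
R4: low=0.44, ¬fast=1−0.49=0.51; AND[max(0, a+b−1)] → w = 0.00
Rules with consequent 'moderate': {R3, R4} → strengths 0.23, 0.00
Aggregate via t-conorm [min(1, a+b)]: 0.23

0.23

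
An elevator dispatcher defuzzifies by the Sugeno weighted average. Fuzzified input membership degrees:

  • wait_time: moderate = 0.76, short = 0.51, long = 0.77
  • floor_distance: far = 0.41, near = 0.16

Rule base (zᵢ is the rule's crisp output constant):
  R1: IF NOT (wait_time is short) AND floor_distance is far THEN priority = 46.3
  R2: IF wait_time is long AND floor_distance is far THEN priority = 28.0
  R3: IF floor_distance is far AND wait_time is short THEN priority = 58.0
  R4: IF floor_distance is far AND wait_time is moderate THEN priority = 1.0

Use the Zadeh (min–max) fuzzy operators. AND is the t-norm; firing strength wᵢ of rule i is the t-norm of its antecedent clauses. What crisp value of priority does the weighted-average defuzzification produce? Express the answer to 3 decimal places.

R1 (z=46.3): ¬short=1−0.51=0.49, far=0.41; AND[min(a, b)] → w = 0.41
R2 (z=28.0): long=0.77, far=0.41; AND[min(a, b)] → w = 0.41
R3 (z=58.0): far=0.41, short=0.51; AND[min(a, b)] → w = 0.41
R4 (z=1.0): far=0.41, moderate=0.76; AND[min(a, b)] → w = 0.41
Weighted average = (0.41·46.3 + 0.41·28.0 + 0.41·58.0 + 0.41·1.0) / (0.41 + 0.41 + 0.41 + 0.41)
  = 54.6530 / 1.6400 = 33.325

33.325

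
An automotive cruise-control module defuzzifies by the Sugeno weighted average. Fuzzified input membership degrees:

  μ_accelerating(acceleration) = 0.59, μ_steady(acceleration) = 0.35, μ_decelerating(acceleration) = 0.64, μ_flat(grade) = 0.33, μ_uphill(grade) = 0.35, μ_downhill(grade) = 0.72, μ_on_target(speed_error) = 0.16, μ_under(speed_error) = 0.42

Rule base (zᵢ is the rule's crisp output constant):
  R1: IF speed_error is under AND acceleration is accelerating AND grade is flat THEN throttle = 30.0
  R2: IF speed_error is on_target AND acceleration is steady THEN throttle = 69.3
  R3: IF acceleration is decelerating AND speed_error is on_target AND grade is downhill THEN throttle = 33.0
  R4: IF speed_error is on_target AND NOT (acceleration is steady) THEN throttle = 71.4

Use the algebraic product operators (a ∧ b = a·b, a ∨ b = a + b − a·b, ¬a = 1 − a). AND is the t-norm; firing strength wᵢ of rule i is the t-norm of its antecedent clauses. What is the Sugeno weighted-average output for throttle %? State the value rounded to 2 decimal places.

51.32

R1 (z=30.0): under=0.42, accelerating=0.59, flat=0.33; AND[a·b] → w = 0.0818
R2 (z=69.3): on_target=0.16, steady=0.35; AND[a·b] → w = 0.0560
R3 (z=33.0): decelerating=0.64, on_target=0.16, downhill=0.72; AND[a·b] → w = 0.0737
R4 (z=71.4): on_target=0.16, ¬steady=1−0.35=0.65; AND[a·b] → w = 0.1040
Weighted average = (0.0818·30.0 + 0.0560·69.3 + 0.0737·33.0 + 0.1040·71.4) / (0.0818 + 0.0560 + 0.0737 + 0.1040)
  = 16.1926 / 0.3155 = 51.32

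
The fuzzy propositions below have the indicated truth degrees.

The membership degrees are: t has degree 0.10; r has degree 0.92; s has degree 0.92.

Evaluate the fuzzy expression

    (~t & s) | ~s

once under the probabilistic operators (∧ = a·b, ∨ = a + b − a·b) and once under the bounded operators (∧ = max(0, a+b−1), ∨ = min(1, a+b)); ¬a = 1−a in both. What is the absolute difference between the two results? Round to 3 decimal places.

Under probabilistic:
  ~t = 1 − 0.1000 = 0.9000
  ~t & s = a·b on (0.9000, 0.9200) = 0.8280
  ~s = 1 − 0.9200 = 0.0800
  (~t & s) | ~s = a + b − a·b on (0.8280, 0.0800) = 0.8418
  → value = 0.8418
Under bounded:
  ~t = 1 − 0.10 = 0.90
  ~t & s = max(0, a+b−1) on (0.90, 0.92) = 0.82
  ~s = 1 − 0.92 = 0.08
  (~t & s) | ~s = min(1, a+b) on (0.82, 0.08) = 0.90
  → value = 0.9000
|0.8418 − 0.9000| = 0.058

0.058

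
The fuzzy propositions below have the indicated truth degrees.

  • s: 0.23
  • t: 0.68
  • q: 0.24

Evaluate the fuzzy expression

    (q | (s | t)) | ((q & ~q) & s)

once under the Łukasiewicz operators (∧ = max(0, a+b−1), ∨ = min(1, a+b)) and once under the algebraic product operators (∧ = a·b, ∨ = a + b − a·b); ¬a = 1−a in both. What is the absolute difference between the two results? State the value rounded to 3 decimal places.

Under Łukasiewicz:
  s | t = min(1, a+b) on (0.23, 0.68) = 0.91
  q | (s | t) = min(1, a+b) on (0.24, 0.91) = 1.00
  ~q = 1 − 0.24 = 0.76
  q & ~q = max(0, a+b−1) on (0.24, 0.76) = 0.00
  (q & ~q) & s = max(0, a+b−1) on (0.00, 0.23) = 0.00
  (q | (s | t)) | ((q & ~q) & s) = min(1, a+b) on (1.00, 0.00) = 1.00
  → value = 1.0000
Under algebraic product:
  s | t = a + b − a·b on (0.2300, 0.6800) = 0.7536
  q | (s | t) = a + b − a·b on (0.2400, 0.7536) = 0.8127
  ~q = 1 − 0.2400 = 0.7600
  q & ~q = a·b on (0.2400, 0.7600) = 0.1824
  (q & ~q) & s = a·b on (0.1824, 0.2300) = 0.0420
  (q | (s | t)) | ((q & ~q) & s) = a + b − a·b on (0.8127, 0.0420) = 0.8206
  → value = 0.8206
|1.0000 − 0.8206| = 0.179

0.179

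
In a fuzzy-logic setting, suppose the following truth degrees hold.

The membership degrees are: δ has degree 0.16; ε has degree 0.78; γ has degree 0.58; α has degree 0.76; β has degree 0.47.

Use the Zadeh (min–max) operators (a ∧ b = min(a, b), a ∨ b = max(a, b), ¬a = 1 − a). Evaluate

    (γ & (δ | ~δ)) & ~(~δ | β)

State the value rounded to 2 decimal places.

~δ = 1 − 0.16 = 0.84
δ | ~δ = max(a, b) on (0.16, 0.84) = 0.84
γ & (δ | ~δ) = min(a, b) on (0.58, 0.84) = 0.58
~δ = 1 − 0.16 = 0.84
~δ | β = max(a, b) on (0.84, 0.47) = 0.84
~(~δ | β) = 1 − 0.84 = 0.16
(γ & (δ | ~δ)) & ~(~δ | β) = min(a, b) on (0.58, 0.16) = 0.16

0.16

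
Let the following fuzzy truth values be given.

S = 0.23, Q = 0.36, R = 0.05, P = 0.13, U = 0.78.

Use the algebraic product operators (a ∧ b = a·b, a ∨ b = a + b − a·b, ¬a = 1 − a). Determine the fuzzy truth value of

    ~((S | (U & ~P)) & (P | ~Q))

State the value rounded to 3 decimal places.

~P = 1 − 0.1300 = 0.8700
U & ~P = a·b on (0.7800, 0.8700) = 0.6786
S | (U & ~P) = a + b − a·b on (0.2300, 0.6786) = 0.7525
~Q = 1 − 0.3600 = 0.6400
P | ~Q = a + b − a·b on (0.1300, 0.6400) = 0.6868
(S | (U & ~P)) & (P | ~Q) = a·b on (0.7525, 0.6868) = 0.5168
~((S | (U & ~P)) & (P | ~Q)) = 1 − 0.5168 = 0.4832

0.483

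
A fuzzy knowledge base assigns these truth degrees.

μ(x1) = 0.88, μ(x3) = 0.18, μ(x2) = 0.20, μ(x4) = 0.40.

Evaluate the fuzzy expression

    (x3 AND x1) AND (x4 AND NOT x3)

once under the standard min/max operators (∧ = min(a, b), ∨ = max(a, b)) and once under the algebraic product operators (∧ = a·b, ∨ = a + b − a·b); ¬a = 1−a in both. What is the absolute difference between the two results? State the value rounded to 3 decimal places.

Under standard min/max:
  x3 AND x1 = min(a, b) on (0.18, 0.88) = 0.18
  NOT x3 = 1 − 0.18 = 0.82
  x4 AND NOT x3 = min(a, b) on (0.40, 0.82) = 0.40
  (x3 AND x1) AND (x4 AND NOT x3) = min(a, b) on (0.18, 0.40) = 0.18
  → value = 0.1800
Under algebraic product:
  x3 AND x1 = a·b on (0.1800, 0.8800) = 0.1584
  NOT x3 = 1 − 0.1800 = 0.8200
  x4 AND NOT x3 = a·b on (0.4000, 0.8200) = 0.3280
  (x3 AND x1) AND (x4 AND NOT x3) = a·b on (0.1584, 0.3280) = 0.0520
  → value = 0.0520
|0.1800 − 0.0520| = 0.128

0.128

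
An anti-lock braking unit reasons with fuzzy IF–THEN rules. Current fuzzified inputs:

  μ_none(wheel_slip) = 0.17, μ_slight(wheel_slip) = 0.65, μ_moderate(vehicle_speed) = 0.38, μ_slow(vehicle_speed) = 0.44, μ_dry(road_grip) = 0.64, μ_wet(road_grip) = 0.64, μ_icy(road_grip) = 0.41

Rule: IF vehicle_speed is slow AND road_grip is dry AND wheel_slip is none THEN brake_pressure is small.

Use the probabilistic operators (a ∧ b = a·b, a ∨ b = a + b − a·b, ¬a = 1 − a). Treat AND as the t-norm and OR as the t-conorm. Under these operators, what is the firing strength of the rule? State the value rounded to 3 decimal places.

firing strength: slow=0.44, dry=0.64, none=0.17; AND[a·b] → w = 0.0479

0.048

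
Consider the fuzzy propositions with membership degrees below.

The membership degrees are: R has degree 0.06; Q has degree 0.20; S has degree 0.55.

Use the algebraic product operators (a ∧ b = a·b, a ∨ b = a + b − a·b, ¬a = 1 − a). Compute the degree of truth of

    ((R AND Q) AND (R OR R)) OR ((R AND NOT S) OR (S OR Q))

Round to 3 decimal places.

0.650

R AND Q = a·b on (0.0600, 0.2000) = 0.0120
R OR R = a + b − a·b on (0.0600, 0.0600) = 0.1164
(R AND Q) AND (R OR R) = a·b on (0.0120, 0.1164) = 0.0014
NOT S = 1 − 0.5500 = 0.4500
R AND NOT S = a·b on (0.0600, 0.4500) = 0.0270
S OR Q = a + b − a·b on (0.5500, 0.2000) = 0.6400
(R AND NOT S) OR (S OR Q) = a + b − a·b on (0.0270, 0.6400) = 0.6497
((R AND Q) AND (R OR R)) OR ((R AND NOT S) OR (S OR Q)) = a + b − a·b on (0.0014, 0.6497) = 0.6502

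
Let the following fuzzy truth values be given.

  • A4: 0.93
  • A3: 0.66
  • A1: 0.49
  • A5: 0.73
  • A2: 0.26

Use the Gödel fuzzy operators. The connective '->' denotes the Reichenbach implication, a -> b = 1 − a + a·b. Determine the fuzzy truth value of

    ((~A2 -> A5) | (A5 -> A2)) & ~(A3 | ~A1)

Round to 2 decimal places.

0.34

~A2 = 1 − 0.26 = 0.74
~A2 -> A5  [Reichenbach: 1 − a + a·b] with a=0.74, b=0.73 → 0.80
A5 -> A2  [Reichenbach: 1 − a + a·b] with a=0.73, b=0.26 → 0.46
(~A2 -> A5) | (A5 -> A2) = max(a, b) on (0.80, 0.46) = 0.80
~A1 = 1 − 0.49 = 0.51
A3 | ~A1 = max(a, b) on (0.66, 0.51) = 0.66
~(A3 | ~A1) = 1 − 0.66 = 0.34
((~A2 -> A5) | (A5 -> A2)) & ~(A3 | ~A1) = min(a, b) on (0.80, 0.34) = 0.34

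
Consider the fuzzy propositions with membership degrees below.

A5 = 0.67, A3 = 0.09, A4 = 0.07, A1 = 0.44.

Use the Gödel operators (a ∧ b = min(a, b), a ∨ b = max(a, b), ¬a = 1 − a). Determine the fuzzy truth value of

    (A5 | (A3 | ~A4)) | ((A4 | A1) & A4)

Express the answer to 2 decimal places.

~A4 = 1 − 0.07 = 0.93
A3 | ~A4 = max(a, b) on (0.09, 0.93) = 0.93
A5 | (A3 | ~A4) = max(a, b) on (0.67, 0.93) = 0.93
A4 | A1 = max(a, b) on (0.07, 0.44) = 0.44
(A4 | A1) & A4 = min(a, b) on (0.44, 0.07) = 0.07
(A5 | (A3 | ~A4)) | ((A4 | A1) & A4) = max(a, b) on (0.93, 0.07) = 0.93

0.93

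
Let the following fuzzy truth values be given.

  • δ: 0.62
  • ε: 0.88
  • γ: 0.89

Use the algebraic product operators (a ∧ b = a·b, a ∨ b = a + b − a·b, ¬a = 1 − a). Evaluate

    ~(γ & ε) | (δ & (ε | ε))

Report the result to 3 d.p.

0.695

γ & ε = a·b on (0.8900, 0.8800) = 0.7832
~(γ & ε) = 1 − 0.7832 = 0.2168
ε | ε = a + b − a·b on (0.8800, 0.8800) = 0.9856
δ & (ε | ε) = a·b on (0.6200, 0.9856) = 0.6111
~(γ & ε) | (δ & (ε | ε)) = a + b − a·b on (0.2168, 0.6111) = 0.6954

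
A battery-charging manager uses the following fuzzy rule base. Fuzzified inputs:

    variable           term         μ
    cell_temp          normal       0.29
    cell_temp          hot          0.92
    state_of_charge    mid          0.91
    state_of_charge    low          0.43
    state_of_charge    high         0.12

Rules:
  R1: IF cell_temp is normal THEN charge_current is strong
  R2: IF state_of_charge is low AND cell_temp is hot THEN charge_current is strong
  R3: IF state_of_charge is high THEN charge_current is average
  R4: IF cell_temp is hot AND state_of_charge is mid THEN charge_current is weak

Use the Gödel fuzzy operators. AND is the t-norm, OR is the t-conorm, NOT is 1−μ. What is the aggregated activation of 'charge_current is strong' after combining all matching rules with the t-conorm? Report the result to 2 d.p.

0.43

R1: normal=0.29 → w = 0.29
R2: low=0.43, hot=0.92; AND[min(a, b)] → w = 0.43
R3: high=0.12 → w = 0.12
R4: hot=0.92, mid=0.91; AND[min(a, b)] → w = 0.91
Rules with consequent 'strong': {R1, R2} → strengths 0.29, 0.43
Aggregate via t-conorm [max(a, b)]: 0.43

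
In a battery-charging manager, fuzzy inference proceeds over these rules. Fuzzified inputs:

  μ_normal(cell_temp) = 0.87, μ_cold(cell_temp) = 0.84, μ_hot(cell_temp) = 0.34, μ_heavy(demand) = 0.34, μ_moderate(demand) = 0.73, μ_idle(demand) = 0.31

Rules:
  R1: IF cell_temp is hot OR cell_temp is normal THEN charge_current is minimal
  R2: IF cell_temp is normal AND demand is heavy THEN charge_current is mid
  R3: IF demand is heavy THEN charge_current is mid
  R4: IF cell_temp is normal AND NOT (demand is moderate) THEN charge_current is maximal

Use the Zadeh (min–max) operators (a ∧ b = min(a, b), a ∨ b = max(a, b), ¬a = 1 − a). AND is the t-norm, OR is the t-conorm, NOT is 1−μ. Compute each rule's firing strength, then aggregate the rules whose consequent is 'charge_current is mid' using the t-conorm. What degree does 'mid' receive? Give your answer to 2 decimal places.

0.34

R1: hot=0.34, normal=0.87; OR[max(a, b)] → w = 0.87
R2: normal=0.87, heavy=0.34; AND[min(a, b)] → w = 0.34
R3: heavy=0.34 → w = 0.34
R4: normal=0.87, ¬moderate=1−0.73=0.27; AND[min(a, b)] → w = 0.27
Rules with consequent 'mid': {R2, R3} → strengths 0.34, 0.34
Aggregate via t-conorm [max(a, b)]: 0.34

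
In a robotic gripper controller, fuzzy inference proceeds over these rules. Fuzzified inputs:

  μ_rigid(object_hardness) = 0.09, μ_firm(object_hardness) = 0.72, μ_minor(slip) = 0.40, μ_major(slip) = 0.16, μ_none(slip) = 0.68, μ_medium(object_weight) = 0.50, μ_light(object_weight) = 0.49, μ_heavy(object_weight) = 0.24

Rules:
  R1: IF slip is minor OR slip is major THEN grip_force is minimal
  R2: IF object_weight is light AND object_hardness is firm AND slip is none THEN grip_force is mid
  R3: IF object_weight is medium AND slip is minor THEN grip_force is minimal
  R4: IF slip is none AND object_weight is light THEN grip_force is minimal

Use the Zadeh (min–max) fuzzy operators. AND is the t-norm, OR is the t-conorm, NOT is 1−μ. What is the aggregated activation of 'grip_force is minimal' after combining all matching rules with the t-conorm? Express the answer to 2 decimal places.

R1: minor=0.40, major=0.16; OR[max(a, b)] → w = 0.40
R2: light=0.49, firm=0.72, none=0.68; AND[min(a, b)] → w = 0.49
R3: medium=0.50, minor=0.40; AND[min(a, b)] → w = 0.40
R4: none=0.68, light=0.49; AND[min(a, b)] → w = 0.49
Rules with consequent 'minimal': {R1, R3, R4} → strengths 0.40, 0.40, 0.49
Aggregate via t-conorm [max(a, b)]: 0.49

0.49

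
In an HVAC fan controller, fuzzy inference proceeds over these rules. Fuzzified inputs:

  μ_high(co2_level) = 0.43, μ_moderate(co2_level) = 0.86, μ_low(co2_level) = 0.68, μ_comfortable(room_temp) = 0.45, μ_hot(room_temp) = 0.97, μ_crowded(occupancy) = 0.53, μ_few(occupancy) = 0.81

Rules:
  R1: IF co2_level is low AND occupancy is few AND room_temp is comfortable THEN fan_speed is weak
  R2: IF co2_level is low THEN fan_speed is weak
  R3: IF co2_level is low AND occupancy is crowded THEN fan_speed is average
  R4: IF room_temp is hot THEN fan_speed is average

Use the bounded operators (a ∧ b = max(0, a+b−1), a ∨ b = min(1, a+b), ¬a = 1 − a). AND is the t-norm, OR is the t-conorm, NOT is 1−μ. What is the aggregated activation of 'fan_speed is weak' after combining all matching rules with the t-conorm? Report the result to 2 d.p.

0.68

R1: low=0.68, few=0.81, comfortable=0.45; AND[max(0, a+b−1)] → w = 0.00
R2: low=0.68 → w = 0.68
R3: low=0.68, crowded=0.53; AND[max(0, a+b−1)] → w = 0.21
R4: hot=0.97 → w = 0.97
Rules with consequent 'weak': {R1, R2} → strengths 0.00, 0.68
Aggregate via t-conorm [min(1, a+b)]: 0.68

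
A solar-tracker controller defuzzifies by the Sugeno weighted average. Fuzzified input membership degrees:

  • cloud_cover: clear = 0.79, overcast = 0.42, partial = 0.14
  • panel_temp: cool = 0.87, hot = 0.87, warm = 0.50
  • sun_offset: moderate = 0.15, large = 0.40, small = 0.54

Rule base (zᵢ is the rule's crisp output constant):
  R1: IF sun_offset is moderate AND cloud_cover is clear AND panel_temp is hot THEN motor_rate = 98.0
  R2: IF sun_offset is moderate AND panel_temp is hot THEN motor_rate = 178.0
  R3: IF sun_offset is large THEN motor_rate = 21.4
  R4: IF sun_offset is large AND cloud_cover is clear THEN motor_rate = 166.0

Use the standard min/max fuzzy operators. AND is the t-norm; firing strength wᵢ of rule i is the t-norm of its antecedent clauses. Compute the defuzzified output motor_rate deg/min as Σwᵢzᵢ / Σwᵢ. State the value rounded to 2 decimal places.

R1 (z=98.0): moderate=0.15, clear=0.79, hot=0.87; AND[min(a, b)] → w = 0.15
R2 (z=178.0): moderate=0.15, hot=0.87; AND[min(a, b)] → w = 0.15
R3 (z=21.4): large=0.40 → w = 0.40
R4 (z=166.0): large=0.40, clear=0.79; AND[min(a, b)] → w = 0.40
Weighted average = (0.15·98.0 + 0.15·178.0 + 0.40·21.4 + 0.40·166.0) / (0.15 + 0.15 + 0.40 + 0.40)
  = 116.3600 / 1.1000 = 105.78

105.78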